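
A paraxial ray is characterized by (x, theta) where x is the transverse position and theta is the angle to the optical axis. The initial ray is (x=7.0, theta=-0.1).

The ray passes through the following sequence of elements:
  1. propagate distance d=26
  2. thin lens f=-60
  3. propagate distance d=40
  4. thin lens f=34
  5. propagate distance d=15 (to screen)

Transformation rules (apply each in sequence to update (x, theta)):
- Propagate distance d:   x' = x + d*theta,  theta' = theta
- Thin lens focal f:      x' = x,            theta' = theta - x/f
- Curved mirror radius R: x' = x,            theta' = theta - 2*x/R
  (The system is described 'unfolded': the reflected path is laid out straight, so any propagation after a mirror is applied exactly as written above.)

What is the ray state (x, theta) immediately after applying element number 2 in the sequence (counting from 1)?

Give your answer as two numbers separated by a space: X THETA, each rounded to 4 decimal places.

Answer: 4.4000 -0.0267

Derivation:
Initial: x=7.0000 theta=-0.1000
After 1 (propagate distance d=26): x=4.4000 theta=-0.1000
After 2 (thin lens f=-60): x=4.4000 theta=-2/75 (≈-0.0267)
Rounded to 4 decimal places: x = 4.4000, theta = -0.0267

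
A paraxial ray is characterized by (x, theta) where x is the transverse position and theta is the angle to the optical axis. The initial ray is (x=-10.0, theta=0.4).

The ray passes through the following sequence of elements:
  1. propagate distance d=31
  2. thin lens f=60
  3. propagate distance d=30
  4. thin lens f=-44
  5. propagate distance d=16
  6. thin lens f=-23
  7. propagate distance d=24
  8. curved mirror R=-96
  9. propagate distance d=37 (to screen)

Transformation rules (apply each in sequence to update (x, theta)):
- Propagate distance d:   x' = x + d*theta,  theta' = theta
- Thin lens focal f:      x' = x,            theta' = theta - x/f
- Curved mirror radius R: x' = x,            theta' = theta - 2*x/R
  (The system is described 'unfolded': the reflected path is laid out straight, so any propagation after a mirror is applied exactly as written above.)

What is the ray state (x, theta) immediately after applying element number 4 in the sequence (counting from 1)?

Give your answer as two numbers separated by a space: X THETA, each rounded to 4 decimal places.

Answer: 13.2000 0.6600

Derivation:
Initial: x=-10.0000 theta=0.4000
After 1 (propagate distance d=31): x=2.4000 theta=0.4000
After 2 (thin lens f=60): x=2.4000 theta=0.3600
After 3 (propagate distance d=30): x=13.2000 theta=0.3600
After 4 (thin lens f=-44): x=13.2000 theta=0.6600
Rounded to 4 decimal places: x = 13.2000, theta = 0.6600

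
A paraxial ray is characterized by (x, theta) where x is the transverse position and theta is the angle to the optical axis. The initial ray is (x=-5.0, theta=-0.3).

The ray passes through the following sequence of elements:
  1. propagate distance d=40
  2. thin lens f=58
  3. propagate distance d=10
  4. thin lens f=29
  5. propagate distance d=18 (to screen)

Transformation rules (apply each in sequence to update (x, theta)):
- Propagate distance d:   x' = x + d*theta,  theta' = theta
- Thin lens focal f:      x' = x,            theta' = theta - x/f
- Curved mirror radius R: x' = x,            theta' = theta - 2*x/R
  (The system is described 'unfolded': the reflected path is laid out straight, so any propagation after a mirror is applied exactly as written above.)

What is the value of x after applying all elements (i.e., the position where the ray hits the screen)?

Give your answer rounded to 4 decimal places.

Answer: -6.5986

Derivation:
Initial: x=-5.0000 theta=-0.3000
After 1 (propagate distance d=40): x=-17.0000 theta=-0.3000
After 2 (thin lens f=58): x=-17.0000 theta=-1/145 (≈-0.0069)
After 3 (propagate distance d=10): x=-495/29 (≈-17.0690) theta=-1/145 (≈-0.0069)
After 4 (thin lens f=29): x=-495/29 (≈-17.0690) theta=2446/4205 (≈0.5817)
After 5 (propagate distance d=18 (to screen)): x=-27747/4205 (≈-6.5986) theta=2446/4205 (≈0.5817)
Rounded to 4 decimal places: x = -6.5986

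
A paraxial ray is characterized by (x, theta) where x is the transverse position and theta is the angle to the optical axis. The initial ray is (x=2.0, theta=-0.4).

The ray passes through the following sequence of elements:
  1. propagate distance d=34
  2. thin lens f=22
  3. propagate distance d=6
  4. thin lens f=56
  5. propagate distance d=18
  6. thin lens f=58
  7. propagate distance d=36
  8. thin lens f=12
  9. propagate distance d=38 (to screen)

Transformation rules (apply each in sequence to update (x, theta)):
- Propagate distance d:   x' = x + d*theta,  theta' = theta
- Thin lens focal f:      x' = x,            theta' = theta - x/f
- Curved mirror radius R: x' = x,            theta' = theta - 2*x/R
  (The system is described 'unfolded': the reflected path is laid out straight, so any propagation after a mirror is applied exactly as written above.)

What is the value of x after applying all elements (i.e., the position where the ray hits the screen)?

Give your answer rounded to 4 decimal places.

Initial: x=2.0000 theta=-0.4000
After 1 (propagate distance d=34): x=-11.6000 theta=-0.4000
After 2 (thin lens f=22): x=-11.6000 theta=7/55 (≈0.1273)
After 3 (propagate distance d=6): x=-596/55 (≈-10.8364) theta=7/55 (≈0.1273)
After 4 (thin lens f=56): x=-596/55 (≈-10.8364) theta=247/770 (≈0.3208)
After 5 (propagate distance d=18): x=-1949/385 (≈-5.0623) theta=247/770 (≈0.3208)
After 6 (thin lens f=58): x=-1949/385 (≈-5.0623) theta=4556/11165 (≈0.4081)
After 7 (propagate distance d=36): x=21499/2233 (≈9.6279) theta=4556/11165 (≈0.4081)
After 8 (thin lens f=12): x=21499/2233 (≈9.6279) theta=-52823/133980 (≈-0.3943)
After 9 (propagate distance d=38 (to screen)): x=-358667/66990 (≈-5.3540) theta=-52823/133980 (≈-0.3943)
Rounded to 4 decimal places: x = -5.3540

Answer: -5.3540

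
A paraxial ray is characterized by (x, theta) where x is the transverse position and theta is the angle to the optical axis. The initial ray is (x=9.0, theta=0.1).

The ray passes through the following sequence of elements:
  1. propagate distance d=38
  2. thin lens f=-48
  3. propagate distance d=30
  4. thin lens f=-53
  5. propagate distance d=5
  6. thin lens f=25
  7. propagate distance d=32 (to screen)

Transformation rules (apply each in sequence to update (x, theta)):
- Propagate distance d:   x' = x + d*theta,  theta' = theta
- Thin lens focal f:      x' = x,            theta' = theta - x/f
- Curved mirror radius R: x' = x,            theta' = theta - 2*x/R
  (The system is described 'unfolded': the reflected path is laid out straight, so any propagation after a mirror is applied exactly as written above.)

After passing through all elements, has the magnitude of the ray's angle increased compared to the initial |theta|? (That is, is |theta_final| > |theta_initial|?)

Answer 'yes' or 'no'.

Initial: x=9.0000 theta=0.1000
After 1 (propagate distance d=38): x=12.8000 theta=0.1000
After 2 (thin lens f=-48): x=12.8000 theta=11/30 (≈0.3667)
After 3 (propagate distance d=30): x=23.8000 theta=11/30 (≈0.3667)
After 4 (thin lens f=-53): x=23.8000 theta=1297/1590 (≈0.8157)
After 5 (propagate distance d=5): x=44327/1590 (≈27.8786) theta=1297/1590 (≈0.8157)
After 6 (thin lens f=25): x=44327/1590 (≈27.8786) theta=-5951/19875 (≈-0.2994)
After 7 (propagate distance d=32 (to screen)): x=242437/13250 (≈18.2971) theta=-5951/19875 (≈-0.2994)
|theta_initial|=0.1000 |theta_final|=5951/19875 (≈0.2994) -> increased

Answer: yes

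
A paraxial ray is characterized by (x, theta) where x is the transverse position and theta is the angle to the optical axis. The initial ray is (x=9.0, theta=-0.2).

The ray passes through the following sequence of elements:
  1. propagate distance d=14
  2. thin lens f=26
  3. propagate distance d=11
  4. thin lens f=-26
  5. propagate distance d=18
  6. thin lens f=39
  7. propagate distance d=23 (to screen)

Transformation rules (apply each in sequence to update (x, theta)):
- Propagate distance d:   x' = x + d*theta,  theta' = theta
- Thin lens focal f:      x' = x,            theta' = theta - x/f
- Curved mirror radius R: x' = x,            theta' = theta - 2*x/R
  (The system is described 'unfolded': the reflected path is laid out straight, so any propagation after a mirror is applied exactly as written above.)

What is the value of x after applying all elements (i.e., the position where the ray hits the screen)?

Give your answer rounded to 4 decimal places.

Initial: x=9.0000 theta=-0.2000
After 1 (propagate distance d=14): x=6.2000 theta=-0.2000
After 2 (thin lens f=26): x=6.2000 theta=-57/130 (≈-0.4385)
After 3 (propagate distance d=11): x=179/130 (≈1.3769) theta=-57/130 (≈-0.4385)
After 4 (thin lens f=-26): x=179/130 (≈1.3769) theta=-1303/3380 (≈-0.3855)
After 5 (propagate distance d=18): x=-940/169 (≈-5.5621) theta=-1303/3380 (≈-0.3855)
After 6 (thin lens f=39): x=-940/169 (≈-5.5621) theta=-32017/131820 (≈-0.2429)
After 7 (propagate distance d=23 (to screen)): x=-1469591/131820 (≈-11.1485) theta=-32017/131820 (≈-0.2429)
Rounded to 4 decimal places: x = -11.1485

Answer: -11.1485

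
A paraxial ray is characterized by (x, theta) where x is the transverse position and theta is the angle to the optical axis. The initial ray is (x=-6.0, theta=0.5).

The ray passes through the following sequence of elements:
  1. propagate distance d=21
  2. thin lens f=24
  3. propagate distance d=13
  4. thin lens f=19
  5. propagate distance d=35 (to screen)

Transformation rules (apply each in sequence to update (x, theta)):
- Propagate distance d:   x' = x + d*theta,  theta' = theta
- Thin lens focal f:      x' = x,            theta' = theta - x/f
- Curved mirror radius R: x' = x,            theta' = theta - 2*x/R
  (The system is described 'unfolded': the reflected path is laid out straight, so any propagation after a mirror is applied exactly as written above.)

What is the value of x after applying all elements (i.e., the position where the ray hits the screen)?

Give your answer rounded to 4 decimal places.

Answer: 3.7270

Derivation:
Initial: x=-6.0000 theta=0.5000
After 1 (propagate distance d=21): x=4.5000 theta=0.5000
After 2 (thin lens f=24): x=4.5000 theta=0.3125
After 3 (propagate distance d=13): x=8.5625 theta=0.3125
After 4 (thin lens f=19): x=8.5625 theta=-21/152 (≈-0.1382)
After 5 (propagate distance d=35 (to screen)): x=1133/304 (≈3.7270) theta=-21/152 (≈-0.1382)
Rounded to 4 decimal places: x = 3.7270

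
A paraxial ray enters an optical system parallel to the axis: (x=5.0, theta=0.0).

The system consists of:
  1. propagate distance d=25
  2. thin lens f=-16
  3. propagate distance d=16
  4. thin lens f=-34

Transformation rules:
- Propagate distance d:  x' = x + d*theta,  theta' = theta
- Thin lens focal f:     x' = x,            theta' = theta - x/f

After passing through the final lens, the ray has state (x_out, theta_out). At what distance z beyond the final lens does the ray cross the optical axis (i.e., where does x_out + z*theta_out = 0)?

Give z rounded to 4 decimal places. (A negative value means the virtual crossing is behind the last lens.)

Answer: -16.4848

Derivation:
Initial: x=5.0000 theta=0.0000
After 1 (propagate distance d=25): x=5.0000 theta=0.0000
After 2 (thin lens f=-16): x=5.0000 theta=0.3125
After 3 (propagate distance d=16): x=10.0000 theta=0.3125
After 4 (thin lens f=-34): x=10.0000 theta=165/272 (≈0.6066)
z_focus = -x_out/theta_out = -(10.0000)/(165/272) = -544/33 ≈ -16.4848
Rounded to 4 decimal places: z = -16.4848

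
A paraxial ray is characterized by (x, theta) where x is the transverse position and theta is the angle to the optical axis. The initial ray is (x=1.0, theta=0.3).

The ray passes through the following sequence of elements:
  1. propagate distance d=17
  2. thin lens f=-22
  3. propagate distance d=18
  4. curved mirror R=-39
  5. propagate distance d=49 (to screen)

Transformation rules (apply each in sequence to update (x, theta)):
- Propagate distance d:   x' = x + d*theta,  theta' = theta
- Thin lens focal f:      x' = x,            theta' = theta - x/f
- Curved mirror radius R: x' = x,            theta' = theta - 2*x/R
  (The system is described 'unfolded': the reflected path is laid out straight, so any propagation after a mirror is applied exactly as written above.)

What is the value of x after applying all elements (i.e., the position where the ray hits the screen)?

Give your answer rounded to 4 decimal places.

Answer: 86.2160

Derivation:
Initial: x=1.0000 theta=0.3000
After 1 (propagate distance d=17): x=6.1000 theta=0.3000
After 2 (thin lens f=-22): x=6.1000 theta=127/220 (≈0.5773)
After 3 (propagate distance d=18): x=907/55 (≈16.4909) theta=127/220 (≈0.5773)
After 4 (curved mirror R=-39): x=907/55 (≈16.4909) theta=12209/8580 (≈1.4230)
After 5 (propagate distance d=49 (to screen)): x=739733/8580 (≈86.2160) theta=12209/8580 (≈1.4230)
Rounded to 4 decimal places: x = 86.2160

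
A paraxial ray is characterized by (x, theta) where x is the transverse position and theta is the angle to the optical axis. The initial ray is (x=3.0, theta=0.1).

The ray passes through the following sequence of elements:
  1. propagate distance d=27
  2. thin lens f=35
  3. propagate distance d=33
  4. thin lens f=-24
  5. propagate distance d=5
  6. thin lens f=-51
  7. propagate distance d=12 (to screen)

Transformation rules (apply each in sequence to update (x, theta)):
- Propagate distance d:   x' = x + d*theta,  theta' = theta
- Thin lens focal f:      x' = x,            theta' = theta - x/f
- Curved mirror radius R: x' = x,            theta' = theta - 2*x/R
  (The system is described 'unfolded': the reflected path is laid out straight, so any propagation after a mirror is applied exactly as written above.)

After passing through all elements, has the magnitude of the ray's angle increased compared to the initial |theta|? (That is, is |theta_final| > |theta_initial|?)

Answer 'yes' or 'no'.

Initial: x=3.0000 theta=0.1000
After 1 (propagate distance d=27): x=5.7000 theta=0.1000
After 2 (thin lens f=35): x=5.7000 theta=-11/175 (≈-0.0629)
After 3 (propagate distance d=33): x=1269/350 (≈3.6257) theta=-11/175 (≈-0.0629)
After 4 (thin lens f=-24): x=1269/350 (≈3.6257) theta=247/2800 (≈0.0882)
After 5 (propagate distance d=5): x=11387/2800 (≈4.0668) theta=247/2800 (≈0.0882)
After 6 (thin lens f=-51): x=11387/2800 (≈4.0668) theta=1499/8925 (≈0.1680)
After 7 (propagate distance d=12 (to screen)): x=57903/9520 (≈6.0822) theta=1499/8925 (≈0.1680)
|theta_initial|=0.1000 |theta_final|=1499/8925 (≈0.1680) -> increased

Answer: yes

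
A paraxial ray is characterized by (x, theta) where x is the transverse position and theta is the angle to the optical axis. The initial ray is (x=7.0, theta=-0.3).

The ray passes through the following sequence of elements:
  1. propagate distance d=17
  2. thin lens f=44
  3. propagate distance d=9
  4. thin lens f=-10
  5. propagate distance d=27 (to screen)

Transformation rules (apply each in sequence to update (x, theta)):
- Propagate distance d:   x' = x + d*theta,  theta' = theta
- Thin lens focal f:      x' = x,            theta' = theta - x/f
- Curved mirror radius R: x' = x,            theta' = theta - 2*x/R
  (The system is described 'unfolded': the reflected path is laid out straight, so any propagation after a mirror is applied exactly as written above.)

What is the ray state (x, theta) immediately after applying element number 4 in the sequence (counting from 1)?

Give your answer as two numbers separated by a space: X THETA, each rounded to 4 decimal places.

Initial: x=7.0000 theta=-0.3000
After 1 (propagate distance d=17): x=1.9000 theta=-0.3000
After 2 (thin lens f=44): x=1.9000 theta=-151/440 (≈-0.3432)
After 3 (propagate distance d=9): x=-523/440 (≈-1.1886) theta=-151/440 (≈-0.3432)
After 4 (thin lens f=-10): x=-523/440 (≈-1.1886) theta=-2033/4400 (≈-0.4620)
Rounded to 4 decimal places: x = -1.1886, theta = -0.4620

Answer: -1.1886 -0.4620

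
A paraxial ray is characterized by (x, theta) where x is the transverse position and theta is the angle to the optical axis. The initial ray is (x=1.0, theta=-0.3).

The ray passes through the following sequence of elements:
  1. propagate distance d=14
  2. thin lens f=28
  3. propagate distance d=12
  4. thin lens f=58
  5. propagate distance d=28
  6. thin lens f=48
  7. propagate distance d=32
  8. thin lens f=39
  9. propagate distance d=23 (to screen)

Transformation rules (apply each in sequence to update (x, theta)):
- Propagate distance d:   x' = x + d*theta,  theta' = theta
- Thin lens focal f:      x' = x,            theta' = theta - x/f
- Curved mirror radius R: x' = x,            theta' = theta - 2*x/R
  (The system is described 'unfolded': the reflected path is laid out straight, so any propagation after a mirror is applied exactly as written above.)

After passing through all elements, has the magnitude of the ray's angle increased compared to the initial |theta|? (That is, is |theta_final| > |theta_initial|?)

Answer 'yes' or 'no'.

Initial: x=1.0000 theta=-0.3000
After 1 (propagate distance d=14): x=-3.2000 theta=-0.3000
After 2 (thin lens f=28): x=-3.2000 theta=-13/70 (≈-0.1857)
After 3 (propagate distance d=12): x=-38/7 (≈-5.4286) theta=-13/70 (≈-0.1857)
After 4 (thin lens f=58): x=-38/7 (≈-5.4286) theta=-187/2030 (≈-0.0921)
After 5 (propagate distance d=28): x=-8128/1015 (≈-8.0079) theta=-187/2030 (≈-0.0921)
After 6 (thin lens f=48): x=-8128/1015 (≈-8.0079) theta=13/174 (≈0.0747)
After 7 (propagate distance d=32): x=-17104/3045 (≈-5.6171) theta=13/174 (≈0.0747)
After 8 (thin lens f=39): x=-17104/3045 (≈-5.6171) theta=51953/237510 (≈0.2187)
After 9 (propagate distance d=23 (to screen)): x=-139193/237510 (≈-0.5861) theta=51953/237510 (≈0.2187)
|theta_initial|=0.3000 |theta_final|=51953/237510 (≈0.2187) -> not increased

Answer: no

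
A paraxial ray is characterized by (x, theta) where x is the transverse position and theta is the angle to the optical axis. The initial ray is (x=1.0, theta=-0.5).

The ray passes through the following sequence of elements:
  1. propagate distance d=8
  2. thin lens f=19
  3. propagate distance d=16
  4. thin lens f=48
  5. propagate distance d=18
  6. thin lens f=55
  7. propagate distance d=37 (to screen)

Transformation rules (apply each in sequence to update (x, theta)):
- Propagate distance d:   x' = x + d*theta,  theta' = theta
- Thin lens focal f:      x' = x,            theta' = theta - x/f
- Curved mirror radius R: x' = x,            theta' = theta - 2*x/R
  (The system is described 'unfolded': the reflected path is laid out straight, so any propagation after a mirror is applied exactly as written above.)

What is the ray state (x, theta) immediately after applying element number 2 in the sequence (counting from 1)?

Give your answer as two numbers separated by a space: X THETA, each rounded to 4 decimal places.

Initial: x=1.0000 theta=-0.5000
After 1 (propagate distance d=8): x=-3.0000 theta=-0.5000
After 2 (thin lens f=19): x=-3.0000 theta=-13/38 (≈-0.3421)
Rounded to 4 decimal places: x = -3.0000, theta = -0.3421

Answer: -3.0000 -0.3421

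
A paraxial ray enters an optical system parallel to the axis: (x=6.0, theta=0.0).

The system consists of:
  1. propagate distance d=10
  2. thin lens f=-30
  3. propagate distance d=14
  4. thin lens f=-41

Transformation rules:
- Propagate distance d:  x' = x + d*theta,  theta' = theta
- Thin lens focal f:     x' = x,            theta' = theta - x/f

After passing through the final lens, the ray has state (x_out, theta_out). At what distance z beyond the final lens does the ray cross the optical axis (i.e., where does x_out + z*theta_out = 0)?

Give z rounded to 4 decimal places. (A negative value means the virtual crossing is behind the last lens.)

Answer: -21.2235

Derivation:
Initial: x=6.0000 theta=0.0000
After 1 (propagate distance d=10): x=6.0000 theta=0.0000
After 2 (thin lens f=-30): x=6.0000 theta=0.2000
After 3 (propagate distance d=14): x=8.8000 theta=0.2000
After 4 (thin lens f=-41): x=8.8000 theta=17/41 (≈0.4146)
z_focus = -x_out/theta_out = -(8.8000)/(17/41) = -1804/85 ≈ -21.2235
Rounded to 4 decimal places: z = -21.2235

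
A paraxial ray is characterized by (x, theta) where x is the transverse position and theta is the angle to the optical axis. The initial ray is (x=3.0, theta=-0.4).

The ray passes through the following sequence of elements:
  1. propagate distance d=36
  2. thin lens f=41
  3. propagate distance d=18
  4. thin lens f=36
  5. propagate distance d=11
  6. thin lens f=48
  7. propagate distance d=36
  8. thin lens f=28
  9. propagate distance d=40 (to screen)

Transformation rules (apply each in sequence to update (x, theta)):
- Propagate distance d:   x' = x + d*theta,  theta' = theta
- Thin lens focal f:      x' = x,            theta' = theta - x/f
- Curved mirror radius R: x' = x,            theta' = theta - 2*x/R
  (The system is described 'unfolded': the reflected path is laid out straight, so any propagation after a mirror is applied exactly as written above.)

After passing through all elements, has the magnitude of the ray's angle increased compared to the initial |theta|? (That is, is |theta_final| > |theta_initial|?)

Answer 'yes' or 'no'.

Answer: no

Derivation:
Initial: x=3.0000 theta=-0.4000
After 1 (propagate distance d=36): x=-11.4000 theta=-0.4000
After 2 (thin lens f=41): x=-11.4000 theta=-5/41 (≈-0.1220)
After 3 (propagate distance d=18): x=-2787/205 (≈-13.5951) theta=-5/41 (≈-0.1220)
After 4 (thin lens f=36): x=-2787/205 (≈-13.5951) theta=629/2460 (≈0.2557)
After 5 (propagate distance d=11): x=-5305/492 (≈-10.7825) theta=629/2460 (≈0.2557)
After 6 (thin lens f=48): x=-5305/492 (≈-10.7825) theta=56717/118080 (≈0.4803)
After 7 (propagate distance d=36): x=64051/9840 (≈6.5092) theta=56717/118080 (≈0.4803)
After 8 (thin lens f=28): x=64051/9840 (≈6.5092) theta=102433/413280 (≈0.2479)
After 9 (propagate distance d=40 (to screen)): x=3393731/206640 (≈16.4234) theta=102433/413280 (≈0.2479)
|theta_initial|=0.4000 |theta_final|=102433/413280 (≈0.2479) -> not increased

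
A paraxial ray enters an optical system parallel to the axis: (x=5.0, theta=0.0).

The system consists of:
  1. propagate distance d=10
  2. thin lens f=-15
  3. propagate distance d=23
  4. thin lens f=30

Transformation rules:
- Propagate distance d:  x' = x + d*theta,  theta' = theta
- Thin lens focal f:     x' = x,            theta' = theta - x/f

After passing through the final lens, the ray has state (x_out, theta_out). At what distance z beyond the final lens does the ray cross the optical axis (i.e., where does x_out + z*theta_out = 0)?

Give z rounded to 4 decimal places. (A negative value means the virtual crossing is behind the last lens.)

Initial: x=5.0000 theta=0.0000
After 1 (propagate distance d=10): x=5.0000 theta=0.0000
After 2 (thin lens f=-15): x=5.0000 theta=1/3 (≈0.3333)
After 3 (propagate distance d=23): x=38/3 (≈12.6667) theta=1/3 (≈0.3333)
After 4 (thin lens f=30): x=38/3 (≈12.6667) theta=-4/45 (≈-0.0889)
z_focus = -x_out/theta_out = -(38/3)/(-4/45) = 142.5000
Rounded to 4 decimal places: z = 142.5000

Answer: 142.5000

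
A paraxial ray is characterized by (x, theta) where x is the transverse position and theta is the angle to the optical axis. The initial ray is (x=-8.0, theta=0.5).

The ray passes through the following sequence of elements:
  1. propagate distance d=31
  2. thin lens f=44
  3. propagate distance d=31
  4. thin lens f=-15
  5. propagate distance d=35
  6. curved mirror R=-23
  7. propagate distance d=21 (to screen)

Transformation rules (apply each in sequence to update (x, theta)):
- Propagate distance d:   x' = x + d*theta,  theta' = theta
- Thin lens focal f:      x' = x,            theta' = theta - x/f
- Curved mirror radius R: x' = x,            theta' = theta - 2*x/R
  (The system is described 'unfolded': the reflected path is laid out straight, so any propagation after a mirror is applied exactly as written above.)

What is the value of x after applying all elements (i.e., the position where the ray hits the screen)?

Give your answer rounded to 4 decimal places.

Initial: x=-8.0000 theta=0.5000
After 1 (propagate distance d=31): x=7.5000 theta=0.5000
After 2 (thin lens f=44): x=7.5000 theta=29/88 (≈0.3295)
After 3 (propagate distance d=31): x=1559/88 (≈17.7159) theta=29/88 (≈0.3295)
After 4 (thin lens f=-15): x=1559/88 (≈17.7159) theta=997/660 (≈1.5106)
After 5 (propagate distance d=35): x=18635/264 (≈70.5871) theta=997/660 (≈1.5106)
After 6 (curved mirror R=-23): x=18635/264 (≈70.5871) theta=19351/2530 (≈7.6486)
After 7 (propagate distance d=21 (to screen)): x=7019477/30360 (≈231.2081) theta=19351/2530 (≈7.6486)
Rounded to 4 decimal places: x = 231.2081

Answer: 231.2081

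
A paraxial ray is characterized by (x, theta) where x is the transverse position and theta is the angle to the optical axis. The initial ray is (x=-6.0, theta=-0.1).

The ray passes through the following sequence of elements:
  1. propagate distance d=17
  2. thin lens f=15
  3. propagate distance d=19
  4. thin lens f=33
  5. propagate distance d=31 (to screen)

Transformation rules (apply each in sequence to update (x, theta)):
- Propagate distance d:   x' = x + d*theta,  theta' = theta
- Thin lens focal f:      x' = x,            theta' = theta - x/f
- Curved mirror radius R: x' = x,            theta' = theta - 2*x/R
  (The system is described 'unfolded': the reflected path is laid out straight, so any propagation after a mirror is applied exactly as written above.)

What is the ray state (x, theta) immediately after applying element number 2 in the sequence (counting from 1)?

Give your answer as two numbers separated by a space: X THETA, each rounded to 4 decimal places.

Answer: -7.7000 0.4133

Derivation:
Initial: x=-6.0000 theta=-0.1000
After 1 (propagate distance d=17): x=-7.7000 theta=-0.1000
After 2 (thin lens f=15): x=-7.7000 theta=31/75 (≈0.4133)
Rounded to 4 decimal places: x = -7.7000, theta = 0.4133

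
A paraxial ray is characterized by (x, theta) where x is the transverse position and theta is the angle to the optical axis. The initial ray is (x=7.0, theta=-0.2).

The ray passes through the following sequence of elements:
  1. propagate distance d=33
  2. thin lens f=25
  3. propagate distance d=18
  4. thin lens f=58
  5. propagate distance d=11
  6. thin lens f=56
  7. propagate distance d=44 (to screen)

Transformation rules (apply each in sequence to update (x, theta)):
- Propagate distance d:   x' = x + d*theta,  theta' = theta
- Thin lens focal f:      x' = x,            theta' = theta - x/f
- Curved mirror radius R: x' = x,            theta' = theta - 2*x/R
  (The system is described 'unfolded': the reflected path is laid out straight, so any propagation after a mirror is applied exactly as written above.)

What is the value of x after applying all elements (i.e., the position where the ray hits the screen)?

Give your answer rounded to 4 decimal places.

Answer: -7.9727

Derivation:
Initial: x=7.0000 theta=-0.2000
After 1 (propagate distance d=33): x=0.4000 theta=-0.2000
After 2 (thin lens f=25): x=0.4000 theta=-0.2160
After 3 (propagate distance d=18): x=-3.4880 theta=-0.2160
After 4 (thin lens f=58): x=-3.4880 theta=-113/725 (≈-0.1559)
After 5 (propagate distance d=11): x=-18859/3625 (≈-5.2025) theta=-113/725 (≈-0.1559)
After 6 (thin lens f=56): x=-18859/3625 (≈-5.2025) theta=-12781/203000 (≈-0.0630)
After 7 (propagate distance d=44 (to screen)): x=-404617/50750 (≈-7.9727) theta=-12781/203000 (≈-0.0630)
Rounded to 4 decimal places: x = -7.9727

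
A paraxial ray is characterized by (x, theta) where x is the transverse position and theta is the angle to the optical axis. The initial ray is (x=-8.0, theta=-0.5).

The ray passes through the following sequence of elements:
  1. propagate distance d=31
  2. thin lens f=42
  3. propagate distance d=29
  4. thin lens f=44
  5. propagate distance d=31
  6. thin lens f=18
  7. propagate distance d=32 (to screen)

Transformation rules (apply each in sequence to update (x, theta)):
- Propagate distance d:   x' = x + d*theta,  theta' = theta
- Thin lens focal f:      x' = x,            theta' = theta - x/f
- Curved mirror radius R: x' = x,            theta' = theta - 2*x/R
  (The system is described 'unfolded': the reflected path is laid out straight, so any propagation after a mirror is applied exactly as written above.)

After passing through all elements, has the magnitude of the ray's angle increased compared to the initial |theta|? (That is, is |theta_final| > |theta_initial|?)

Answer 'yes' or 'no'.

Initial: x=-8.0000 theta=-0.5000
After 1 (propagate distance d=31): x=-23.5000 theta=-0.5000
After 2 (thin lens f=42): x=-23.5000 theta=5/84 (≈0.0595)
After 3 (propagate distance d=29): x=-1829/84 (≈-21.7738) theta=5/84 (≈0.0595)
After 4 (thin lens f=44): x=-1829/84 (≈-21.7738) theta=683/1232 (≈0.5544)
After 5 (propagate distance d=31): x=-16957/3696 (≈-4.5879) theta=683/1232 (≈0.5544)
After 6 (thin lens f=18): x=-16957/3696 (≈-4.5879) theta=53839/66528 (≈0.8093)
After 7 (propagate distance d=32 (to screen)): x=708811/33264 (≈21.3087) theta=53839/66528 (≈0.8093)
|theta_initial|=0.5000 |theta_final|=53839/66528 (≈0.8093) -> increased

Answer: yes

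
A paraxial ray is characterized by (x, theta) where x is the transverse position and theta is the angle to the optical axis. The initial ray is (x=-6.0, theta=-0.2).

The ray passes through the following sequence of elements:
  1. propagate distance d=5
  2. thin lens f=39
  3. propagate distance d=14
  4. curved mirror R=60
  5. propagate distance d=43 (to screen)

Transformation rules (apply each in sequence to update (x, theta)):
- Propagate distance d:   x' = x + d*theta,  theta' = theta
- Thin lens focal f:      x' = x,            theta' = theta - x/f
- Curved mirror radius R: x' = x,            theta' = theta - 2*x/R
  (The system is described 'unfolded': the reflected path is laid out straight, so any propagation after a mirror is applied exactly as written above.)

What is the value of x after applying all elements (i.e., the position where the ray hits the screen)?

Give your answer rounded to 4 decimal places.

Answer: 2.2757

Derivation:
Initial: x=-6.0000 theta=-0.2000
After 1 (propagate distance d=5): x=-7.0000 theta=-0.2000
After 2 (thin lens f=39): x=-7.0000 theta=-4/195 (≈-0.0205)
After 3 (propagate distance d=14): x=-1421/195 (≈-7.2872) theta=-4/195 (≈-0.0205)
After 4 (curved mirror R=60): x=-1421/195 (≈-7.2872) theta=1301/5850 (≈0.2224)
After 5 (propagate distance d=43 (to screen)): x=13313/5850 (≈2.2757) theta=1301/5850 (≈0.2224)
Rounded to 4 decimal places: x = 2.2757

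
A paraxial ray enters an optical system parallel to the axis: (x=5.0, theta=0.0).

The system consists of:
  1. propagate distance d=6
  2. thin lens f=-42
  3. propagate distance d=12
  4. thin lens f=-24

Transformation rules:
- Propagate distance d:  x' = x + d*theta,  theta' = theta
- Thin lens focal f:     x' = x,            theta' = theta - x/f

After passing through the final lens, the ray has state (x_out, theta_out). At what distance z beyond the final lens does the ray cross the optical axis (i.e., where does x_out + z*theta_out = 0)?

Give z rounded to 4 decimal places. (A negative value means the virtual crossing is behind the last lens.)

Answer: -16.6154

Derivation:
Initial: x=5.0000 theta=0.0000
After 1 (propagate distance d=6): x=5.0000 theta=0.0000
After 2 (thin lens f=-42): x=5.0000 theta=5/42 (≈0.1190)
After 3 (propagate distance d=12): x=45/7 (≈6.4286) theta=5/42 (≈0.1190)
After 4 (thin lens f=-24): x=45/7 (≈6.4286) theta=65/168 (≈0.3869)
z_focus = -x_out/theta_out = -(45/7)/(65/168) = -216/13 ≈ -16.6154
Rounded to 4 decimal places: z = -16.6154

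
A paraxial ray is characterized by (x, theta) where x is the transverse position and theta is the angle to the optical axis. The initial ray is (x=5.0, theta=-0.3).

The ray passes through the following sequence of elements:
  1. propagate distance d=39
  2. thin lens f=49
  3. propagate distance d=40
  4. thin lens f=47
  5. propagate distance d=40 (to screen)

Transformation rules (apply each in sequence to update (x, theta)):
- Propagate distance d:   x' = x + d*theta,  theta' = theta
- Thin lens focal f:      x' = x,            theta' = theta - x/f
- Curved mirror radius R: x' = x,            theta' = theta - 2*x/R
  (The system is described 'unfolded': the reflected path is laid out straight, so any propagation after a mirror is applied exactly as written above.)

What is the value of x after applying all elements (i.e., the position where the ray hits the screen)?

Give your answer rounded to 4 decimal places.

Initial: x=5.0000 theta=-0.3000
After 1 (propagate distance d=39): x=-6.7000 theta=-0.3000
After 2 (thin lens f=49): x=-6.7000 theta=-8/49 (≈-0.1633)
After 3 (propagate distance d=40): x=-6483/490 (≈-13.2306) theta=-8/49 (≈-0.1633)
After 4 (thin lens f=47): x=-6483/490 (≈-13.2306) theta=389/3290 (≈0.1182)
After 5 (propagate distance d=40 (to screen)): x=-195781/23030 (≈-8.5011) theta=389/3290 (≈0.1182)
Rounded to 4 decimal places: x = -8.5011

Answer: -8.5011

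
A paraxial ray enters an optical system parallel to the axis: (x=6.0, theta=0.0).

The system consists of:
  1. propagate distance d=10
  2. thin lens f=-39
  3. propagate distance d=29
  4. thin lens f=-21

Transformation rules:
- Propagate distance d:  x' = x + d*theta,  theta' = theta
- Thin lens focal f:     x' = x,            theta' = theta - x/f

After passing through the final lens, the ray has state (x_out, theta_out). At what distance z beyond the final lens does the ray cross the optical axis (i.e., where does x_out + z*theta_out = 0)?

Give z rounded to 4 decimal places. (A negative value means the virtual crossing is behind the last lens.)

Answer: -16.0449

Derivation:
Initial: x=6.0000 theta=0.0000
After 1 (propagate distance d=10): x=6.0000 theta=0.0000
After 2 (thin lens f=-39): x=6.0000 theta=2/13 (≈0.1538)
After 3 (propagate distance d=29): x=136/13 (≈10.4615) theta=2/13 (≈0.1538)
After 4 (thin lens f=-21): x=136/13 (≈10.4615) theta=178/273 (≈0.6520)
z_focus = -x_out/theta_out = -(136/13)/(178/273) = -1428/89 ≈ -16.0449
Rounded to 4 decimal places: z = -16.0449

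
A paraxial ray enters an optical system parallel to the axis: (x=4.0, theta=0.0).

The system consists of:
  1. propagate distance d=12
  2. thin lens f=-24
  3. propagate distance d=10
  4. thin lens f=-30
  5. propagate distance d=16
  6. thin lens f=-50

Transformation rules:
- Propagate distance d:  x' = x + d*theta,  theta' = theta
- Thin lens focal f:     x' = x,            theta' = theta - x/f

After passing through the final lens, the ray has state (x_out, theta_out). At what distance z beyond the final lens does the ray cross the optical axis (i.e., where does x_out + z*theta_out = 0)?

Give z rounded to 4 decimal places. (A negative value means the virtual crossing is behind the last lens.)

Initial: x=4.0000 theta=0.0000
After 1 (propagate distance d=12): x=4.0000 theta=0.0000
After 2 (thin lens f=-24): x=4.0000 theta=1/6 (≈0.1667)
After 3 (propagate distance d=10): x=17/3 (≈5.6667) theta=1/6 (≈0.1667)
After 4 (thin lens f=-30): x=17/3 (≈5.6667) theta=16/45 (≈0.3556)
After 5 (propagate distance d=16): x=511/45 (≈11.3556) theta=16/45 (≈0.3556)
After 6 (thin lens f=-50): x=511/45 (≈11.3556) theta=437/750 (≈0.5827)
z_focus = -x_out/theta_out = -(511/45)/(437/750) = -25550/1311 ≈ -19.4889
Rounded to 4 decimal places: z = -19.4889

Answer: -19.4889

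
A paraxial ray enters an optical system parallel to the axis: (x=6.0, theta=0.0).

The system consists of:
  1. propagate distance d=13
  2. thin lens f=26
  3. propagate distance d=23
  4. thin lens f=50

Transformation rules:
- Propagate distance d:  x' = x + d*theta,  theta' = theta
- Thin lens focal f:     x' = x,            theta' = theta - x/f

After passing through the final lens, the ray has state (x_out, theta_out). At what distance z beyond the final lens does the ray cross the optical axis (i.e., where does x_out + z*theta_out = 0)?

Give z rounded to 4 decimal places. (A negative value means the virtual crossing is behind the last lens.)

Initial: x=6.0000 theta=0.0000
After 1 (propagate distance d=13): x=6.0000 theta=0.0000
After 2 (thin lens f=26): x=6.0000 theta=-3/13 (≈-0.2308)
After 3 (propagate distance d=23): x=9/13 (≈0.6923) theta=-3/13 (≈-0.2308)
After 4 (thin lens f=50): x=9/13 (≈0.6923) theta=-159/650 (≈-0.2446)
z_focus = -x_out/theta_out = -(9/13)/(-159/650) = 150/53 ≈ 2.8302
Rounded to 4 decimal places: z = 2.8302

Answer: 2.8302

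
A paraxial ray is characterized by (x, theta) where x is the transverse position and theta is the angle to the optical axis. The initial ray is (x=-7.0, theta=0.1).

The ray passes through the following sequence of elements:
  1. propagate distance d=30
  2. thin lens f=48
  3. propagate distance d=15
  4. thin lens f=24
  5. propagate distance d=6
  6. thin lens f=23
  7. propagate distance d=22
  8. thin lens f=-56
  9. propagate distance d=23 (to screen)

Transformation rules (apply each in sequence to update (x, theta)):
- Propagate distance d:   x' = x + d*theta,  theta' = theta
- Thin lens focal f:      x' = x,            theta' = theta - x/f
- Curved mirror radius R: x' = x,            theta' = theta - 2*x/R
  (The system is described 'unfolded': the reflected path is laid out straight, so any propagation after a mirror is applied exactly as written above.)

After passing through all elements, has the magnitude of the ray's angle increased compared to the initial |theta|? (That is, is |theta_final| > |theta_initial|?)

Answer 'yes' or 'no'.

Answer: yes

Derivation:
Initial: x=-7.0000 theta=0.1000
After 1 (propagate distance d=30): x=-4.0000 theta=0.1000
After 2 (thin lens f=48): x=-4.0000 theta=11/60 (≈0.1833)
After 3 (propagate distance d=15): x=-1.2500 theta=11/60 (≈0.1833)
After 4 (thin lens f=24): x=-1.2500 theta=113/480 (≈0.2354)
After 5 (propagate distance d=6): x=0.1625 theta=113/480 (≈0.2354)
After 6 (thin lens f=23): x=0.1625 theta=2521/11040 (≈0.2284)
After 7 (propagate distance d=22): x=7157/1380 (≈5.1862) theta=2521/11040 (≈0.2284)
After 8 (thin lens f=-56): x=7157/1380 (≈5.1862) theta=2067/6440 (≈0.3210)
After 9 (propagate distance d=23 (to screen)): x=242821/19320 (≈12.5684) theta=2067/6440 (≈0.3210)
|theta_initial|=0.1000 |theta_final|=2067/6440 (≈0.3210) -> increased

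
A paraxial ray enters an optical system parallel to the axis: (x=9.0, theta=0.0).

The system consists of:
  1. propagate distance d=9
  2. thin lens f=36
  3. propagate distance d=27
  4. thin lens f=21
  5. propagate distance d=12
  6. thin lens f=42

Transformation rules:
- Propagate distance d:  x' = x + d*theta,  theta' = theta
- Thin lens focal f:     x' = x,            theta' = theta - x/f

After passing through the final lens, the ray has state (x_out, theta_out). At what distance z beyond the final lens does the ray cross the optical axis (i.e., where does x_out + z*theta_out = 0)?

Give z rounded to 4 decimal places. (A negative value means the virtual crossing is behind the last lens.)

Answer: -6.5950

Derivation:
Initial: x=9.0000 theta=0.0000
After 1 (propagate distance d=9): x=9.0000 theta=0.0000
After 2 (thin lens f=36): x=9.0000 theta=-0.2500
After 3 (propagate distance d=27): x=2.2500 theta=-0.2500
After 4 (thin lens f=21): x=2.2500 theta=-5/14 (≈-0.3571)
After 5 (propagate distance d=12): x=-57/28 (≈-2.0357) theta=-5/14 (≈-0.3571)
After 6 (thin lens f=42): x=-57/28 (≈-2.0357) theta=-121/392 (≈-0.3087)
z_focus = -x_out/theta_out = -(-57/28)/(-121/392) = -798/121 ≈ -6.5950
Rounded to 4 decimal places: z = -6.5950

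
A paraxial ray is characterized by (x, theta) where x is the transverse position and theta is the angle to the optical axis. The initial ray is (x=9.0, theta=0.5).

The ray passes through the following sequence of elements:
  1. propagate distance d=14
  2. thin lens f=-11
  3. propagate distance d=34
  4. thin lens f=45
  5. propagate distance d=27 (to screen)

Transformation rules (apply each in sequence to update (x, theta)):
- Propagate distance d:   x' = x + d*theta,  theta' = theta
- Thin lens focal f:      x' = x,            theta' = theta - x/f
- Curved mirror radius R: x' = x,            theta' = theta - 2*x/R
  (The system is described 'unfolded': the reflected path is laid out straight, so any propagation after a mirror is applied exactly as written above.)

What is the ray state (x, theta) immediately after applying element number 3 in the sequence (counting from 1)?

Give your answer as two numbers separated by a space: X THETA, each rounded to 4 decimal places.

Answer: 82.4545 1.9545

Derivation:
Initial: x=9.0000 theta=0.5000
After 1 (propagate distance d=14): x=16.0000 theta=0.5000
After 2 (thin lens f=-11): x=16.0000 theta=43/22 (≈1.9545)
After 3 (propagate distance d=34): x=907/11 (≈82.4545) theta=43/22 (≈1.9545)
Rounded to 4 decimal places: x = 82.4545, theta = 1.9545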